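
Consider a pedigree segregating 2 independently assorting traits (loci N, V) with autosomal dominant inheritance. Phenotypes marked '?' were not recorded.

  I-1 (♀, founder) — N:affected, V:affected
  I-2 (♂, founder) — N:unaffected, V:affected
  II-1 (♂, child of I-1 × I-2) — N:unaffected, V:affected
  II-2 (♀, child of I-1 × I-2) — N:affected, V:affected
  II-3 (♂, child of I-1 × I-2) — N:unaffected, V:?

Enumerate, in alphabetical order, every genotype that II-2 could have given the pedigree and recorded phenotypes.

N/I-1 aff ·: Nn
N/I-2 un ·: nn
N/II-1 un I-1×I-2: nn
N/II-2 aff I-1×I-2: Nn
N/II-3 un I-1×I-2: nn
⇒ N over [I-1,I-2,II-1,II-2,II-3]: 1 consistent
V/I-1 aff ·: Vv|VV
V/I-2 aff ·: Vv|VV
V/II-1 aff I-1×I-2: Vv|VV
V/II-2 aff I-1×I-2: Vv|VV
V/II-3 ? I-1×I-2: vv|Vv|VV
⇒ V over [I-1,I-2,II-1,II-2,II-3]: 29 consistent

II-2 ∈ {Nn VV, Nn Vv}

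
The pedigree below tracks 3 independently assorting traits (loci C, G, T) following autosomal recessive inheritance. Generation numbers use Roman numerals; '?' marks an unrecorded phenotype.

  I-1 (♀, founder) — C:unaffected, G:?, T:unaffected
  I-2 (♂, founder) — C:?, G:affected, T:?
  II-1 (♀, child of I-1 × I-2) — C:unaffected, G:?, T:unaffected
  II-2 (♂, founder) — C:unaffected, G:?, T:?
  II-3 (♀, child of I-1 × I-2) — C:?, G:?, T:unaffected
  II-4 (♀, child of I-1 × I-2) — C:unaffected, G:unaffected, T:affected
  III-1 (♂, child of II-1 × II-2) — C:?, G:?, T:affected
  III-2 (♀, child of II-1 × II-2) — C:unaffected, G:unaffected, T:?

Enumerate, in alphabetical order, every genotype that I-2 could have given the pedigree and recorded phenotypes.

C/I-1 un ·: CC|Cc
C/I-2 ? ·: CC|Cc|cc
C/II-1 un I-1×I-2: CC|Cc
C/II-2 un ·: CC|Cc
C/II-3 ? I-1×I-2: CC|Cc|cc
C/II-4 un I-1×I-2: CC|Cc
C/III-1 ? II-1×II-2: CC|Cc|cc
C/III-2 un II-1×II-2: CC|Cc
⇒ C over [I-1,I-2,II-1,II-2,II-3,II-4,III-1,III-2]: 245 consistent
G/I-1 ? ·: GG|Gg
G/I-2 aff ·: gg
G/II-1 ? I-1×I-2: Gg|gg
G/II-2 ? ·: GG|Gg|gg
G/II-3 ? I-1×I-2: Gg|gg
G/II-4 un I-1×I-2: Gg
G/III-1 ? II-1×II-2: GG|Gg|gg
G/III-2 un II-1×II-2: GG|Gg
⇒ G over [I-1,I-2,II-1,II-2,II-3,II-4,III-1,III-2]: 42 consistent
T/I-1 un ·: Tt
T/I-2 ? ·: Tt|tt
T/II-1 un I-1×I-2: Tt
T/II-2 ? ·: Tt|tt
T/II-3 un I-1×I-2: TT|Tt
T/II-4 aff I-1×I-2: tt
T/III-1 aff II-1×II-2: tt
T/III-2 ? II-1×II-2: TT|Tt|tt
⇒ T over [I-1,I-2,II-1,II-2,II-3,II-4,III-1,III-2]: 15 consistent

I-2 ∈ {CC gg Tt, CC gg tt, Cc gg Tt, Cc gg tt, cc gg Tt, cc gg tt}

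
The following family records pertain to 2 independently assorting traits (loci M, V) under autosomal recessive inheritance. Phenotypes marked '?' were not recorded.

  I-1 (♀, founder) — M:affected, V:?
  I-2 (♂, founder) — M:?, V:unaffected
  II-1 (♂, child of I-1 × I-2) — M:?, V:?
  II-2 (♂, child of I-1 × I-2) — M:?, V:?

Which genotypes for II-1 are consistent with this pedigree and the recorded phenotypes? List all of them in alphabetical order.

M/I-1 aff ·: mm
M/I-2 ? ·: MM|Mm|mm
M/II-1 ? I-1×I-2: Mm|mm
M/II-2 ? I-1×I-2: Mm|mm
⇒ M over [I-1,I-2,II-1,II-2]: 6 consistent
V/I-1 ? ·: VV|Vv|vv
V/I-2 un ·: VV|Vv
V/II-1 ? I-1×I-2: VV|Vv|vv
V/II-2 ? I-1×I-2: VV|Vv|vv
⇒ V over [I-1,I-2,II-1,II-2]: 23 consistent

II-1 ∈ {Mm VV, Mm Vv, Mm vv, mm VV, mm Vv, mm vv}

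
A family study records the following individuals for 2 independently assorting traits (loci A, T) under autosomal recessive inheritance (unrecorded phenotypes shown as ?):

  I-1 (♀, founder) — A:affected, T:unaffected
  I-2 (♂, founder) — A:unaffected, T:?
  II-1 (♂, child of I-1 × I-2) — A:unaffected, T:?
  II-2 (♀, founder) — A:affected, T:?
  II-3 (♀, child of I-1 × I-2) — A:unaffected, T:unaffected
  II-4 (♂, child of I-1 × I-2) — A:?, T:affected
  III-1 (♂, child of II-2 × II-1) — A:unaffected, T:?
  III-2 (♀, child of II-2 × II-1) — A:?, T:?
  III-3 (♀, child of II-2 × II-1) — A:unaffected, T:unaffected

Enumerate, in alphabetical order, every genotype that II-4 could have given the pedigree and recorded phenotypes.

A/I-1 aff ·: aa
A/I-2 un ·: AA|Aa
A/II-1 un I-1×I-2: Aa
A/II-2 aff ·: aa
A/II-3 un I-1×I-2: Aa
A/II-4 ? I-1×I-2: Aa|aa
A/III-1 un II-2×II-1: Aa
A/III-2 ? II-2×II-1: Aa|aa
A/III-3 un II-2×II-1: Aa
⇒ A over [I-1,I-2,II-1,II-2,II-3,II-4,III-1,III-2,III-3]: 6 consistent
T/I-1 un ·: Tt
T/I-2 ? ·: Tt|tt
T/II-1 ? I-1×I-2: TT|Tt|tt
T/II-2 ? ·: TT|Tt|tt
T/II-3 un I-1×I-2: TT|Tt
T/II-4 aff I-1×I-2: tt
T/III-1 ? II-2×II-1: TT|Tt|tt
T/III-2 ? II-2×II-1: TT|Tt|tt
T/III-3 un II-2×II-1: TT|Tt
⇒ T over [I-1,I-2,II-1,II-2,II-3,II-4,III-1,III-2,III-3]: 125 consistent

II-4 ∈ {Aa tt, aa tt}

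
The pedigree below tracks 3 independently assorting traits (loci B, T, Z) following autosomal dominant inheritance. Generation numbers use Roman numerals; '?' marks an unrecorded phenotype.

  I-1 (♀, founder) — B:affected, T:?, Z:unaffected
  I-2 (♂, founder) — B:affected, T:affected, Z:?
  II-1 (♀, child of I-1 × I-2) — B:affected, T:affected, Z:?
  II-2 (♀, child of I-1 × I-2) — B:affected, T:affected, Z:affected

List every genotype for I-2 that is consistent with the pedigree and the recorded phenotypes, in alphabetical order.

B/I-1 aff ·: Bb|BB
B/I-2 aff ·: Bb|BB
B/II-1 aff I-1×I-2: Bb|BB
B/II-2 aff I-1×I-2: Bb|BB
⇒ B over [I-1,I-2,II-1,II-2]: 13 consistent
T/I-1 ? ·: tt|Tt|TT
T/I-2 aff ·: Tt|TT
T/II-1 aff I-1×I-2: Tt|TT
T/II-2 aff I-1×I-2: Tt|TT
⇒ T over [I-1,I-2,II-1,II-2]: 15 consistent
Z/I-1 un ·: zz
Z/I-2 ? ·: Zz|ZZ
Z/II-1 ? I-1×I-2: zz|Zz
Z/II-2 aff I-1×I-2: Zz
⇒ Z over [I-1,I-2,II-1,II-2]: 3 consistent

I-2 ∈ {BB TT ZZ, BB TT Zz, BB Tt ZZ, BB Tt Zz, Bb TT ZZ, Bb TT Zz, Bb Tt ZZ, Bb Tt Zz}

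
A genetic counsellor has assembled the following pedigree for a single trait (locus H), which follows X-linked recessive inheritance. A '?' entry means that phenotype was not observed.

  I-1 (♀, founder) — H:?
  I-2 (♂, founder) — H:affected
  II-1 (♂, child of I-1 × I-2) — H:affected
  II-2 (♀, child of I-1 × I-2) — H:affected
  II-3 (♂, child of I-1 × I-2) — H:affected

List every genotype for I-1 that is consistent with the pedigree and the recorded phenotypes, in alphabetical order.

I-1 ∈ {X^HX^h, X^hX^h}

H/I-1 ? ·: X^HX^h|X^hX^h
H/I-2 aff ·: X^hY
H/II-1 aff I-1×I-2: X^hY
H/II-2 aff I-1×I-2: X^hX^h
H/II-3 aff I-1×I-2: X^hY
⇒ H over [I-1,I-2,II-1,II-2,II-3]: 2 consistent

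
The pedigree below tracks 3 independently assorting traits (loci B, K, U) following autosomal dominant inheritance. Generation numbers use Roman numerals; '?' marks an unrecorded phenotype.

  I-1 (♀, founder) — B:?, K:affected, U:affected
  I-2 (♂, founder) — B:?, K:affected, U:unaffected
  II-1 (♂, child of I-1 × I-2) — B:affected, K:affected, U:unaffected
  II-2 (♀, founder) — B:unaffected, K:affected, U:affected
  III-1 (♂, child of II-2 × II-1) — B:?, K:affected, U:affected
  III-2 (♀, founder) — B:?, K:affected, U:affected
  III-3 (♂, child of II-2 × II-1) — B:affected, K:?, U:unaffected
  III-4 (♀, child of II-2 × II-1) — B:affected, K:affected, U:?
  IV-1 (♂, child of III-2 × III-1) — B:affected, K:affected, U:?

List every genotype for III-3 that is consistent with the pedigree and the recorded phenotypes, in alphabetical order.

B/I-1 ? ·: bb|Bb|BB
B/I-2 ? ·: bb|Bb|BB
B/II-1 aff I-1×I-2: Bb|BB
B/II-2 un ·: bb
B/III-1 ? II-2×II-1: bb|Bb
B/III-2 ? ·: bb|Bb|BB
B/III-3 aff II-2×II-1: Bb
B/III-4 aff II-2×II-1: Bb
B/IV-1 aff III-2×III-1: Bb|BB
⇒ B over [I-1,I-2,II-1,II-2,III-1,III-2,III-3,III-4,IV-1]: 69 consistent
K/I-1 aff ·: Kk|KK
K/I-2 aff ·: Kk|KK
K/II-1 aff I-1×I-2: Kk|KK
K/II-2 aff ·: Kk|KK
K/III-1 aff II-2×II-1: Kk|KK
K/III-2 aff ·: Kk|KK
K/III-3 ? II-2×II-1: kk|Kk|KK
K/III-4 aff II-2×II-1: Kk|KK
K/IV-1 aff III-2×III-1: Kk|KK
⇒ K over [I-1,I-2,II-1,II-2,III-1,III-2,III-3,III-4,IV-1]: 334 consistent
U/I-1 aff ·: Uu
U/I-2 un ·: uu
U/II-1 un I-1×I-2: uu
U/II-2 aff ·: Uu
U/III-1 aff II-2×II-1: Uu
U/III-2 aff ·: Uu|UU
U/III-3 un II-2×II-1: uu
U/III-4 ? II-2×II-1: uu|Uu
U/IV-1 ? III-2×III-1: uu|Uu|UU
⇒ U over [I-1,I-2,II-1,II-2,III-1,III-2,III-3,III-4,IV-1]: 10 consistent

III-3 ∈ {Bb KK uu, Bb Kk uu, Bb kk uu}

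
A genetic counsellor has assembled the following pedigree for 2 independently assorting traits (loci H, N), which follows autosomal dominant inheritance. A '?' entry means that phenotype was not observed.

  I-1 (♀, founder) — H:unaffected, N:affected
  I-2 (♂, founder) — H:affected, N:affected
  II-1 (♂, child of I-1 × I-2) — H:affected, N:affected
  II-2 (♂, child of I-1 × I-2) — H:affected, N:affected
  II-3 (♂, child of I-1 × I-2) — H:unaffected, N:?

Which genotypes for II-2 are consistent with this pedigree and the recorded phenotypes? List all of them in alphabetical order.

II-2 ∈ {Hh NN, Hh Nn}

H/I-1 un ·: hh
H/I-2 aff ·: Hh
H/II-1 aff I-1×I-2: Hh
H/II-2 aff I-1×I-2: Hh
H/II-3 un I-1×I-2: hh
⇒ H over [I-1,I-2,II-1,II-2,II-3]: 1 consistent
N/I-1 aff ·: Nn|NN
N/I-2 aff ·: Nn|NN
N/II-1 aff I-1×I-2: Nn|NN
N/II-2 aff I-1×I-2: Nn|NN
N/II-3 ? I-1×I-2: nn|Nn|NN
⇒ N over [I-1,I-2,II-1,II-2,II-3]: 29 consistent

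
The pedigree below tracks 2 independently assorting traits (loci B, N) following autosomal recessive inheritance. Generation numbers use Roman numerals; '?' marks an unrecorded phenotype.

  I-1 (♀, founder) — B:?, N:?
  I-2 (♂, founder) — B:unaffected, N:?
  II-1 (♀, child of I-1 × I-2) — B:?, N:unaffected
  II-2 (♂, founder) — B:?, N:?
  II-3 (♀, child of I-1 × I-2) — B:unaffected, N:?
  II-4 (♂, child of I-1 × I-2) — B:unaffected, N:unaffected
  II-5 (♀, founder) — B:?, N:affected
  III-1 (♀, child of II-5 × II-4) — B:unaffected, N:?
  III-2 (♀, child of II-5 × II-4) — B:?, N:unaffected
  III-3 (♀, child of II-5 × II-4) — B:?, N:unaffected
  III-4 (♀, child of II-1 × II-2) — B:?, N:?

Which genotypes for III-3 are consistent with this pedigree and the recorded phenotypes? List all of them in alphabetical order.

III-3 ∈ {BB Nn, Bb Nn, bb Nn}

B/I-1 ? ·: BB|Bb|bb
B/I-2 un ·: BB|Bb
B/II-1 ? I-1×I-2: BB|Bb|bb
B/II-2 ? ·: BB|Bb|bb
B/II-3 un I-1×I-2: BB|Bb
B/II-4 un I-1×I-2: BB|Bb
B/II-5 ? ·: BB|Bb|bb
B/III-1 un II-5×II-4: BB|Bb
B/III-2 ? II-5×II-4: BB|Bb|bb
B/III-3 ? II-5×II-4: BB|Bb|bb
B/III-4 ? II-1×II-2: BB|Bb|bb
⇒ B over [I-1,I-2,II-1,II-2,II-3,II-4,II-5,III-1,III-2,III-3,III-4]: 3540 consistent
N/I-1 ? ·: NN|Nn|nn
N/I-2 ? ·: NN|Nn|nn
N/II-1 un I-1×I-2: NN|Nn
N/II-2 ? ·: NN|Nn|nn
N/II-3 ? I-1×I-2: NN|Nn|nn
N/II-4 un I-1×I-2: NN|Nn
N/II-5 aff ·: nn
N/III-1 ? II-5×II-4: Nn|nn
N/III-2 un II-5×II-4: Nn
N/III-3 un II-5×II-4: Nn
N/III-4 ? II-1×II-2: NN|Nn|nn
⇒ N over [I-1,I-2,II-1,II-2,II-3,II-4,II-5,III-1,III-2,III-3,III-4]: 319 consistent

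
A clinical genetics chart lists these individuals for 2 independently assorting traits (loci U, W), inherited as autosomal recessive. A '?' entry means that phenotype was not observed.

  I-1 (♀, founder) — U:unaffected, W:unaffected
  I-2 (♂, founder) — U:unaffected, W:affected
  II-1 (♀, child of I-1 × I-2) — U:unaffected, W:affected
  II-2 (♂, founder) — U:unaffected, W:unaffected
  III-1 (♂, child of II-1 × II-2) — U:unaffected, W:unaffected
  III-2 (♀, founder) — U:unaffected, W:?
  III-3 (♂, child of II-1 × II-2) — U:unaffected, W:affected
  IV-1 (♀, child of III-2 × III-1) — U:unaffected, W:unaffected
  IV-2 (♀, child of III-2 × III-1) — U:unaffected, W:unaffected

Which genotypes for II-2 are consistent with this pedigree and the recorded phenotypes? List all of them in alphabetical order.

II-2 ∈ {UU Ww, Uu Ww}

U/I-1 un ·: UU|Uu
U/I-2 un ·: UU|Uu
U/II-1 un I-1×I-2: UU|Uu
U/II-2 un ·: UU|Uu
U/III-1 un II-1×II-2: UU|Uu
U/III-2 un ·: UU|Uu
U/III-3 un II-1×II-2: UU|Uu
U/IV-1 un III-2×III-1: UU|Uu
U/IV-2 un III-2×III-1: UU|Uu
⇒ U over [I-1,I-2,II-1,II-2,III-1,III-2,III-3,IV-1,IV-2]: 280 consistent
W/I-1 un ·: Ww
W/I-2 aff ·: ww
W/II-1 aff I-1×I-2: ww
W/II-2 un ·: Ww
W/III-1 un II-1×II-2: Ww
W/III-2 ? ·: WW|Ww|ww
W/III-3 aff II-1×II-2: ww
W/IV-1 un III-2×III-1: WW|Ww
W/IV-2 un III-2×III-1: WW|Ww
⇒ W over [I-1,I-2,II-1,II-2,III-1,III-2,III-3,IV-1,IV-2]: 9 consistent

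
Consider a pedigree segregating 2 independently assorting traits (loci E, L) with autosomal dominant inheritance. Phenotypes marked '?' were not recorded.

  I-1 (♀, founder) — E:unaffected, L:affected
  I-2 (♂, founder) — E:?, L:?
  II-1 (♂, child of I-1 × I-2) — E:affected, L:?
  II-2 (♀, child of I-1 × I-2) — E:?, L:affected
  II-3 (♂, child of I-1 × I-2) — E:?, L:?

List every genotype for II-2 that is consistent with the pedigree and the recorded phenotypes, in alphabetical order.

II-2 ∈ {Ee LL, Ee Ll, ee LL, ee Ll}

E/I-1 un ·: ee
E/I-2 ? ·: Ee|EE
E/II-1 aff I-1×I-2: Ee
E/II-2 ? I-1×I-2: ee|Ee
E/II-3 ? I-1×I-2: ee|Ee
⇒ E over [I-1,I-2,II-1,II-2,II-3]: 5 consistent
L/I-1 aff ·: Ll|LL
L/I-2 ? ·: ll|Ll|LL
L/II-1 ? I-1×I-2: ll|Ll|LL
L/II-2 aff I-1×I-2: Ll|LL
L/II-3 ? I-1×I-2: ll|Ll|LL
⇒ L over [I-1,I-2,II-1,II-2,II-3]: 40 consistent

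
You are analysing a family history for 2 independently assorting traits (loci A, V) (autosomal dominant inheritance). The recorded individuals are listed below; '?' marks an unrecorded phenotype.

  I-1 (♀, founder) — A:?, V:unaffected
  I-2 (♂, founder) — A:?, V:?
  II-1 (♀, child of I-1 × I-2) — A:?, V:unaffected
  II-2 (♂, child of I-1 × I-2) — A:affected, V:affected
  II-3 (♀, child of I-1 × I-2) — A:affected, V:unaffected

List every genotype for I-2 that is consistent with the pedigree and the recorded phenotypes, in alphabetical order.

A/I-1 ? ·: aa|Aa|AA
A/I-2 ? ·: aa|Aa|AA
A/II-1 ? I-1×I-2: aa|Aa|AA
A/II-2 aff I-1×I-2: Aa|AA
A/II-3 aff I-1×I-2: Aa|AA
⇒ A over [I-1,I-2,II-1,II-2,II-3]: 35 consistent
V/I-1 un ·: vv
V/I-2 ? ·: Vv
V/II-1 un I-1×I-2: vv
V/II-2 aff I-1×I-2: Vv
V/II-3 un I-1×I-2: vv
⇒ V over [I-1,I-2,II-1,II-2,II-3]: 1 consistent

I-2 ∈ {AA Vv, Aa Vv, aa Vv}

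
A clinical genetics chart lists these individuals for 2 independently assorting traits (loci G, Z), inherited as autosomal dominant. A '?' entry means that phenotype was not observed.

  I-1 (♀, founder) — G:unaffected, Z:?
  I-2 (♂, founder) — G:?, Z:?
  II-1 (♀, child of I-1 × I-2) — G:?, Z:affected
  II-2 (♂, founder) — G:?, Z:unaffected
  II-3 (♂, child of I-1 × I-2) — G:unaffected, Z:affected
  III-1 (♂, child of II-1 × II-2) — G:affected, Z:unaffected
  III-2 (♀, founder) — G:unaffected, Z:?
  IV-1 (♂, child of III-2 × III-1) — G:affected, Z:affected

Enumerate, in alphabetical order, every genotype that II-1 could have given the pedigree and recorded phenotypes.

G/I-1 un ·: gg
G/I-2 ? ·: gg|Gg
G/II-1 ? I-1×I-2: gg|Gg
G/II-2 ? ·: gg|Gg|GG
G/II-3 un I-1×I-2: gg
G/III-1 aff II-1×II-2: Gg|GG
G/III-2 un ·: gg
G/IV-1 aff III-2×III-1: Gg
⇒ G over [I-1,I-2,II-1,II-2,II-3,III-1,III-2,IV-1]: 9 consistent
Z/I-1 ? ·: zz|Zz|ZZ
Z/I-2 ? ·: zz|Zz|ZZ
Z/II-1 aff I-1×I-2: Zz
Z/II-2 un ·: zz
Z/II-3 aff I-1×I-2: Zz|ZZ
Z/III-1 un II-1×II-2: zz
Z/III-2 ? ·: Zz|ZZ
Z/IV-1 aff III-2×III-1: Zz
⇒ Z over [I-1,I-2,II-1,II-2,II-3,III-1,III-2,IV-1]: 20 consistent

II-1 ∈ {Gg Zz, gg Zz}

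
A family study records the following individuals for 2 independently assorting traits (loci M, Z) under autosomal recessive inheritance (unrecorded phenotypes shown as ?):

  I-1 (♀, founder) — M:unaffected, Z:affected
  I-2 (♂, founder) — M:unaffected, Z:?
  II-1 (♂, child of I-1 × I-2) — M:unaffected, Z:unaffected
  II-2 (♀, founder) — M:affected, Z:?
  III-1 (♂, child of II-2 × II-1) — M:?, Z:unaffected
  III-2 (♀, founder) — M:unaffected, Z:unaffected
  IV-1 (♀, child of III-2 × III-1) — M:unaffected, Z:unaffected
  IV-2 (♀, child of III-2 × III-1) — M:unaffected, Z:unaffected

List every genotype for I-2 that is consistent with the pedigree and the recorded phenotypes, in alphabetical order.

M/I-1 un ·: MM|Mm
M/I-2 un ·: MM|Mm
M/II-1 un I-1×I-2: MM|Mm
M/II-2 aff ·: mm
M/III-1 ? II-2×II-1: Mm|mm
M/III-2 un ·: MM|Mm
M/IV-1 un III-2×III-1: MM|Mm
M/IV-2 un III-2×III-1: MM|Mm
⇒ M over [I-1,I-2,II-1,II-2,III-1,III-2,IV-1,IV-2]: 62 consistent
Z/I-1 aff ·: zz
Z/I-2 ? ·: ZZ|Zz
Z/II-1 un I-1×I-2: Zz
Z/II-2 ? ·: ZZ|Zz|zz
Z/III-1 un II-2×II-1: ZZ|Zz
Z/III-2 un ·: ZZ|Zz
Z/IV-1 un III-2×III-1: ZZ|Zz
Z/IV-2 un III-2×III-1: ZZ|Zz
⇒ Z over [I-1,I-2,II-1,II-2,III-1,III-2,IV-1,IV-2]: 68 consistent

I-2 ∈ {MM ZZ, MM Zz, Mm ZZ, Mm Zz}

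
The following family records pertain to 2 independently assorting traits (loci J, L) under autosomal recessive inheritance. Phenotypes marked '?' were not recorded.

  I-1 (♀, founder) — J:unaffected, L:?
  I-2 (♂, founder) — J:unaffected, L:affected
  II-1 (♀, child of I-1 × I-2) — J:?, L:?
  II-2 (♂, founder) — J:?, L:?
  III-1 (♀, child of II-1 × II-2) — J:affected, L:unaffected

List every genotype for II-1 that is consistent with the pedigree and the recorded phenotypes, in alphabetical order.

J/I-1 un ·: JJ|Jj
J/I-2 un ·: JJ|Jj
J/II-1 ? I-1×I-2: Jj|jj
J/II-2 ? ·: Jj|jj
J/III-1 aff II-1×II-2: jj
⇒ J over [I-1,I-2,II-1,II-2,III-1]: 8 consistent
L/I-1 ? ·: LL|Ll|ll
L/I-2 aff ·: ll
L/II-1 ? I-1×I-2: Ll|ll
L/II-2 ? ·: LL|Ll|ll
L/III-1 un II-1×II-2: LL|Ll
⇒ L over [I-1,I-2,II-1,II-2,III-1]: 14 consistent

II-1 ∈ {Jj Ll, Jj ll, jj Ll, jj ll}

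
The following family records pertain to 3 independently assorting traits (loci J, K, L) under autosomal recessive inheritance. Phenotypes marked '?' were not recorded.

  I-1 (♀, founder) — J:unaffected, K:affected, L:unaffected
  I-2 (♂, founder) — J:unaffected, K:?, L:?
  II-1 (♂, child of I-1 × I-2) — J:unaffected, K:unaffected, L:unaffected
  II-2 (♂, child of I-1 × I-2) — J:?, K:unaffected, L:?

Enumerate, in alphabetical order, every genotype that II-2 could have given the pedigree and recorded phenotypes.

II-2 ∈ {JJ Kk LL, JJ Kk Ll, JJ Kk ll, Jj Kk LL, Jj Kk Ll, Jj Kk ll, jj Kk LL, jj Kk Ll, jj Kk ll}

J/I-1 un ·: JJ|Jj
J/I-2 un ·: JJ|Jj
J/II-1 un I-1×I-2: JJ|Jj
J/II-2 ? I-1×I-2: JJ|Jj|jj
⇒ J over [I-1,I-2,II-1,II-2]: 15 consistent
K/I-1 aff ·: kk
K/I-2 ? ·: KK|Kk
K/II-1 un I-1×I-2: Kk
K/II-2 un I-1×I-2: Kk
⇒ K over [I-1,I-2,II-1,II-2]: 2 consistent
L/I-1 un ·: LL|Ll
L/I-2 ? ·: LL|Ll|ll
L/II-1 un I-1×I-2: LL|Ll
L/II-2 ? I-1×I-2: LL|Ll|ll
⇒ L over [I-1,I-2,II-1,II-2]: 18 consistent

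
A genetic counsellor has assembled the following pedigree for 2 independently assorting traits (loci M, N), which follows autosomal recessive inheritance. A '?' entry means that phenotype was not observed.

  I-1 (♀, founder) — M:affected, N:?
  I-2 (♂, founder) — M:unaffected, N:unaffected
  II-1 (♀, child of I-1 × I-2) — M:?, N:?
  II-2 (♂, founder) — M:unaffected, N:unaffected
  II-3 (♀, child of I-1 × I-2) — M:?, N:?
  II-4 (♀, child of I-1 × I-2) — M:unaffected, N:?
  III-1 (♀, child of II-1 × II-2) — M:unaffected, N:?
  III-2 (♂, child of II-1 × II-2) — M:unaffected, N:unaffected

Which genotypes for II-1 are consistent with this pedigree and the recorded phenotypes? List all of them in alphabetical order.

II-1 ∈ {Mm NN, Mm Nn, Mm nn, mm NN, mm Nn, mm nn}

M/I-1 aff ·: mm
M/I-2 un ·: MM|Mm
M/II-1 ? I-1×I-2: Mm|mm
M/II-2 un ·: MM|Mm
M/II-3 ? I-1×I-2: Mm|mm
M/II-4 un I-1×I-2: Mm
M/III-1 un II-1×II-2: MM|Mm
M/III-2 un II-1×II-2: MM|Mm
⇒ M over [I-1,I-2,II-1,II-2,II-3,II-4,III-1,III-2]: 28 consistent
N/I-1 ? ·: NN|Nn|nn
N/I-2 un ·: NN|Nn
N/II-1 ? I-1×I-2: NN|Nn|nn
N/II-2 un ·: NN|Nn
N/II-3 ? I-1×I-2: NN|Nn|nn
N/II-4 ? I-1×I-2: NN|Nn|nn
N/III-1 ? II-1×II-2: NN|Nn|nn
N/III-2 un II-1×II-2: NN|Nn
⇒ N over [I-1,I-2,II-1,II-2,II-3,II-4,III-1,III-2]: 349 consistent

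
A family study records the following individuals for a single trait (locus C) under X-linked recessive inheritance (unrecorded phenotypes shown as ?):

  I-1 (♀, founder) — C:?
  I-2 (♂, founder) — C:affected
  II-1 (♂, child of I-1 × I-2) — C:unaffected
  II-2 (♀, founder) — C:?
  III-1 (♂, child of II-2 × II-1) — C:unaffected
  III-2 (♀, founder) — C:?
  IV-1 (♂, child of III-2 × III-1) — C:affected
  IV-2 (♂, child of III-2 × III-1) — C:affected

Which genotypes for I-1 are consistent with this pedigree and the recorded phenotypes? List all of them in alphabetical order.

I-1 ∈ {X^CX^C, X^CX^c}

C/I-1 ? ·: X^CX^C|X^CX^c
C/I-2 aff ·: X^cY
C/II-1 un I-1×I-2: X^CY
C/II-2 ? ·: X^CX^C|X^CX^c
C/III-1 un II-2×II-1: X^CY
C/III-2 ? ·: X^CX^c|X^cX^c
C/IV-1 aff III-2×III-1: X^cY
C/IV-2 aff III-2×III-1: X^cY
⇒ C over [I-1,I-2,II-1,II-2,III-1,III-2,IV-1,IV-2]: 8 consistent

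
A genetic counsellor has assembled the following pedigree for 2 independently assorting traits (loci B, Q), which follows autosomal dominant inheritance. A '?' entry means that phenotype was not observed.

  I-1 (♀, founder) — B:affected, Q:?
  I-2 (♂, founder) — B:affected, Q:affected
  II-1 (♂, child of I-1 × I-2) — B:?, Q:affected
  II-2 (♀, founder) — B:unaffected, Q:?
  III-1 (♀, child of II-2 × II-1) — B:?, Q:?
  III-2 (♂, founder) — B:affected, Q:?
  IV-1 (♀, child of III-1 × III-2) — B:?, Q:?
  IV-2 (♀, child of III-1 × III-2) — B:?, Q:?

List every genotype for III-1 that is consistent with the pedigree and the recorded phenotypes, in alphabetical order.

III-1 ∈ {Bb QQ, Bb Qq, Bb qq, bb QQ, bb Qq, bb qq}

B/I-1 aff ·: Bb|BB
B/I-2 aff ·: Bb|BB
B/II-1 ? I-1×I-2: bb|Bb|BB
B/II-2 un ·: bb
B/III-1 ? II-2×II-1: bb|Bb
B/III-2 aff ·: Bb|BB
B/IV-1 ? III-1×III-2: bb|Bb|BB
B/IV-2 ? III-1×III-2: bb|Bb|BB
⇒ B over [I-1,I-2,II-1,II-2,III-1,III-2,IV-1,IV-2]: 111 consistent
Q/I-1 ? ·: qq|Qq|QQ
Q/I-2 aff ·: Qq|QQ
Q/II-1 aff I-1×I-2: Qq|QQ
Q/II-2 ? ·: qq|Qq|QQ
Q/III-1 ? II-2×II-1: qq|Qq|QQ
Q/III-2 ? ·: qq|Qq|QQ
Q/IV-1 ? III-1×III-2: qq|Qq|QQ
Q/IV-2 ? III-1×III-2: qq|Qq|QQ
⇒ Q over [I-1,I-2,II-1,II-2,III-1,III-2,IV-1,IV-2]: 559 consistent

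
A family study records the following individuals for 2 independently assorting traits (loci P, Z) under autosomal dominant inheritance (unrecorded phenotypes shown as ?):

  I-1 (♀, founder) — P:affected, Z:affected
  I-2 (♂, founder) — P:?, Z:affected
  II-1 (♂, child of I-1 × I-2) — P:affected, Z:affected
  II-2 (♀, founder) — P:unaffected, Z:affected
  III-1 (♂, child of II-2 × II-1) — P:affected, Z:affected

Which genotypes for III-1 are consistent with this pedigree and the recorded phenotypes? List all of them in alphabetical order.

P/I-1 aff ·: Pp|PP
P/I-2 ? ·: pp|Pp|PP
P/II-1 aff I-1×I-2: Pp|PP
P/II-2 un ·: pp
P/III-1 aff II-2×II-1: Pp
⇒ P over [I-1,I-2,II-1,II-2,III-1]: 9 consistent
Z/I-1 aff ·: Zz|ZZ
Z/I-2 aff ·: Zz|ZZ
Z/II-1 aff I-1×I-2: Zz|ZZ
Z/II-2 aff ·: Zz|ZZ
Z/III-1 aff II-2×II-1: Zz|ZZ
⇒ Z over [I-1,I-2,II-1,II-2,III-1]: 24 consistent

III-1 ∈ {Pp ZZ, Pp Zz}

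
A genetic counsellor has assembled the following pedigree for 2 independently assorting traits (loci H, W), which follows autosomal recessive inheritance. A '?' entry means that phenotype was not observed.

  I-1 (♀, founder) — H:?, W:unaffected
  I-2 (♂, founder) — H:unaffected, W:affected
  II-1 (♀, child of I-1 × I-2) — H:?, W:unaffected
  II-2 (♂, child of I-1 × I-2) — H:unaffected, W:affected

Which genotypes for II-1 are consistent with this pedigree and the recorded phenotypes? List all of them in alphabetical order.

H/I-1 ? ·: HH|Hh|hh
H/I-2 un ·: HH|Hh
H/II-1 ? I-1×I-2: HH|Hh|hh
H/II-2 un I-1×I-2: HH|Hh
⇒ H over [I-1,I-2,II-1,II-2]: 18 consistent
W/I-1 un ·: Ww
W/I-2 aff ·: ww
W/II-1 un I-1×I-2: Ww
W/II-2 aff I-1×I-2: ww
⇒ W over [I-1,I-2,II-1,II-2]: 1 consistent

II-1 ∈ {HH Ww, Hh Ww, hh Ww}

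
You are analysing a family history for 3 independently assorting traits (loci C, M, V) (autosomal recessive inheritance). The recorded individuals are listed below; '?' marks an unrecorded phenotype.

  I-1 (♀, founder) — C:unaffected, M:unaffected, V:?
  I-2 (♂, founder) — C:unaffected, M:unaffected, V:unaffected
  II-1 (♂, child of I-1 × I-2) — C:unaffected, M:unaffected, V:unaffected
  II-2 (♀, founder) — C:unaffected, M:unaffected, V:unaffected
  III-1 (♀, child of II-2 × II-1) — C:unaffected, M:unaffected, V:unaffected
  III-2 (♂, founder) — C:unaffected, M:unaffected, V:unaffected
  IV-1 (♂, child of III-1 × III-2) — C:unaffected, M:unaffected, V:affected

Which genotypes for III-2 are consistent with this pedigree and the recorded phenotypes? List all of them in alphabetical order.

C/I-1 un ·: CC|Cc
C/I-2 un ·: CC|Cc
C/II-1 un I-1×I-2: CC|Cc
C/II-2 un ·: CC|Cc
C/III-1 un II-2×II-1: CC|Cc
C/III-2 un ·: CC|Cc
C/IV-1 un III-1×III-2: CC|Cc
⇒ C over [I-1,I-2,II-1,II-2,III-1,III-2,IV-1]: 82 consistent
M/I-1 un ·: MM|Mm
M/I-2 un ·: MM|Mm
M/II-1 un I-1×I-2: MM|Mm
M/II-2 un ·: MM|Mm
M/III-1 un II-2×II-1: MM|Mm
M/III-2 un ·: MM|Mm
M/IV-1 un III-1×III-2: MM|Mm
⇒ M over [I-1,I-2,II-1,II-2,III-1,III-2,IV-1]: 82 consistent
V/I-1 ? ·: VV|Vv|vv
V/I-2 un ·: VV|Vv
V/II-1 un I-1×I-2: VV|Vv
V/II-2 un ·: VV|Vv
V/III-1 un II-2×II-1: Vv
V/III-2 un ·: Vv
V/IV-1 aff III-1×III-2: vv
⇒ V over [I-1,I-2,II-1,II-2,III-1,III-2,IV-1]: 14 consistent

III-2 ∈ {CC MM Vv, CC Mm Vv, Cc MM Vv, Cc Mm Vv}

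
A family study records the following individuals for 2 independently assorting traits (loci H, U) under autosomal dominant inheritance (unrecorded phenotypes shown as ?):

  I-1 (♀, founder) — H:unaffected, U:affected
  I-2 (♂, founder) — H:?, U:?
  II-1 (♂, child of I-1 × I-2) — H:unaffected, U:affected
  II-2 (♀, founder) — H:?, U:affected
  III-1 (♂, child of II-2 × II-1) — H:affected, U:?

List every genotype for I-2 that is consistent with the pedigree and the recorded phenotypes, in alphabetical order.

H/I-1 un ·: hh
H/I-2 ? ·: hh|Hh
H/II-1 un I-1×I-2: hh
H/II-2 ? ·: Hh|HH
H/III-1 aff II-2×II-1: Hh
⇒ H over [I-1,I-2,II-1,II-2,III-1]: 4 consistent
U/I-1 aff ·: Uu|UU
U/I-2 ? ·: uu|Uu|UU
U/II-1 aff I-1×I-2: Uu|UU
U/II-2 aff ·: Uu|UU
U/III-1 ? II-2×II-1: uu|Uu|UU
⇒ U over [I-1,I-2,II-1,II-2,III-1]: 37 consistent

I-2 ∈ {Hh UU, Hh Uu, Hh uu, hh UU, hh Uu, hh uu}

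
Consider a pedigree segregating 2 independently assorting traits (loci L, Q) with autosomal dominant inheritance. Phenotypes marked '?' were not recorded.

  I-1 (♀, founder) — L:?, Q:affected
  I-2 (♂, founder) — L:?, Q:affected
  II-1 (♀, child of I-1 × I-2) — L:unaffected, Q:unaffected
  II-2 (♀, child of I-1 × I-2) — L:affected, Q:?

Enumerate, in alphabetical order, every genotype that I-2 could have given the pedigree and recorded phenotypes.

I-2 ∈ {Ll Qq, ll Qq}

L/I-1 ? ·: ll|Ll
L/I-2 ? ·: ll|Ll
L/II-1 un I-1×I-2: ll
L/II-2 aff I-1×I-2: Ll|LL
⇒ L over [I-1,I-2,II-1,II-2]: 4 consistent
Q/I-1 aff ·: Qq
Q/I-2 aff ·: Qq
Q/II-1 un I-1×I-2: qq
Q/II-2 ? I-1×I-2: qq|Qq|QQ
⇒ Q over [I-1,I-2,II-1,II-2]: 3 consistent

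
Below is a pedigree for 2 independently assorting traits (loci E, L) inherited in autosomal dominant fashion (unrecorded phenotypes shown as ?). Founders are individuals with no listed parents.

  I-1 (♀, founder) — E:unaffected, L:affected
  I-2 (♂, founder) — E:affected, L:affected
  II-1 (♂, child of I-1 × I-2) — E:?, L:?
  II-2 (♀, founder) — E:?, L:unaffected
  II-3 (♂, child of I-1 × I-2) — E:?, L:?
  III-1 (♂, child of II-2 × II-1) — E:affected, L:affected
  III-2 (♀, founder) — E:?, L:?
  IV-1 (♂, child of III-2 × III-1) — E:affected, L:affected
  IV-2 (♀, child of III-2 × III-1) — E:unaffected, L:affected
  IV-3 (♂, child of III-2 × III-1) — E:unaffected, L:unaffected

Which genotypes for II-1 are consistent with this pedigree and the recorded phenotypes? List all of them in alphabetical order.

E/I-1 un ·: ee
E/I-2 aff ·: Ee|EE
E/II-1 ? I-1×I-2: ee|Ee
E/II-2 ? ·: ee|Ee|EE
E/II-3 ? I-1×I-2: ee|Ee
E/III-1 aff II-2×II-1: Ee
E/III-2 ? ·: ee|Ee
E/IV-1 aff III-2×III-1: Ee|EE
E/IV-2 un III-2×III-1: ee
E/IV-3 un III-2×III-1: ee
⇒ E over [I-1,I-2,II-1,II-2,II-3,III-1,III-2,IV-1,IV-2,IV-3]: 39 consistent
L/I-1 aff ·: Ll|LL
L/I-2 aff ·: Ll|LL
L/II-1 ? I-1×I-2: Ll|LL
L/II-2 un ·: ll
L/II-3 ? I-1×I-2: ll|Ll|LL
L/III-1 aff II-2×II-1: Ll
L/III-2 ? ·: ll|Ll
L/IV-1 aff III-2×III-1: Ll|LL
L/IV-2 aff III-2×III-1: Ll|LL
L/IV-3 un III-2×III-1: ll
⇒ L over [I-1,I-2,II-1,II-2,II-3,III-1,III-2,IV-1,IV-2,IV-3]: 75 consistent

II-1 ∈ {Ee LL, Ee Ll, ee LL, ee Ll}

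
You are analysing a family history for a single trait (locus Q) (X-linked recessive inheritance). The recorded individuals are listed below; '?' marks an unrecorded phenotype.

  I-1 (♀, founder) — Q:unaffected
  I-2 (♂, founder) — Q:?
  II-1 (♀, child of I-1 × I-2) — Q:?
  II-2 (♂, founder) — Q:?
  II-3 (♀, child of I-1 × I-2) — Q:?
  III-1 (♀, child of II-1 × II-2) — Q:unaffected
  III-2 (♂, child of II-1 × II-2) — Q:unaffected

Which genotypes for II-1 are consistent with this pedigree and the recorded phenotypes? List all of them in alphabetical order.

II-1 ∈ {X^QX^Q, X^QX^q}

Q/I-1 un ·: X^QX^Q|X^QX^q
Q/I-2 ? ·: X^QY|X^qY
Q/II-1 ? I-1×I-2: X^QX^Q|X^QX^q
Q/II-2 ? ·: X^QY|X^qY
Q/II-3 ? I-1×I-2: X^QX^Q|X^QX^q|X^qX^q
Q/III-1 un II-1×II-2: X^QX^Q|X^QX^q
Q/III-2 un II-1×II-2: X^QY
⇒ Q over [I-1,I-2,II-1,II-2,II-3,III-1,III-2]: 21 consistent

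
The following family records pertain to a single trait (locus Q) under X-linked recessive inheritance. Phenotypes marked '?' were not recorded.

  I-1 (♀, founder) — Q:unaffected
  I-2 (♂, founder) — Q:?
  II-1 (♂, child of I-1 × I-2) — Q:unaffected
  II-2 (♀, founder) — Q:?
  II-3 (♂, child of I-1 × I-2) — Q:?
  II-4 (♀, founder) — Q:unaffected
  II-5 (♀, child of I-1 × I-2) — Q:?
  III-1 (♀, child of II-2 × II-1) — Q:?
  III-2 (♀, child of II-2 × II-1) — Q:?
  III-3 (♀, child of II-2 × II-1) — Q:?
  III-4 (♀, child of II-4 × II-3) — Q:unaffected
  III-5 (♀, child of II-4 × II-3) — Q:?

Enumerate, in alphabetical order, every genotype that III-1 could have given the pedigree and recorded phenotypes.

Q/I-1 un ·: X^QX^Q|X^QX^q
Q/I-2 ? ·: X^QY|X^qY
Q/II-1 un I-1×I-2: X^QY
Q/II-2 ? ·: X^QX^Q|X^QX^q|X^qX^q
Q/II-3 ? I-1×I-2: X^QY|X^qY
Q/II-4 un ·: X^QX^Q|X^QX^q
Q/II-5 ? I-1×I-2: X^QX^Q|X^QX^q|X^qX^q
Q/III-1 ? II-2×II-1: X^QX^Q|X^QX^q
Q/III-2 ? II-2×II-1: X^QX^Q|X^QX^q
Q/III-3 ? II-2×II-1: X^QX^Q|X^QX^q
Q/III-4 un II-4×II-3: X^QX^Q|X^QX^q
Q/III-5 ? II-4×II-3: X^QX^Q|X^QX^q|X^qX^q
⇒ Q over [I-1,I-2,II-1,II-2,II-3,II-4,II-5,III-1,III-2,III-3,III-4,III-5]: 420 consistent

III-1 ∈ {X^QX^Q, X^QX^q}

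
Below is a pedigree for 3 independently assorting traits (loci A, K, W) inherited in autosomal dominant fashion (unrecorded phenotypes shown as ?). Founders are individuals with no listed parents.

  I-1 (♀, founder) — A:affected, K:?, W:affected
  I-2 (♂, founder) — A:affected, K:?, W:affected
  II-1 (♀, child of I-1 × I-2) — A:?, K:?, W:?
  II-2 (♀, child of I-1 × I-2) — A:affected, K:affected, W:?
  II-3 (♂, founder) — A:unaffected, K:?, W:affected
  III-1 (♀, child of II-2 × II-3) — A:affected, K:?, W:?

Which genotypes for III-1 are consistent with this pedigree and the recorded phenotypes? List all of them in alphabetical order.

A/I-1 aff ·: Aa|AA
A/I-2 aff ·: Aa|AA
A/II-1 ? I-1×I-2: aa|Aa|AA
A/II-2 aff I-1×I-2: Aa|AA
A/II-3 un ·: aa
A/III-1 aff II-2×II-3: Aa
⇒ A over [I-1,I-2,II-1,II-2,II-3,III-1]: 15 consistent
K/I-1 ? ·: kk|Kk|KK
K/I-2 ? ·: kk|Kk|KK
K/II-1 ? I-1×I-2: kk|Kk|KK
K/II-2 aff I-1×I-2: Kk|KK
K/II-3 ? ·: kk|Kk|KK
K/III-1 ? II-2×II-3: kk|Kk|KK
⇒ K over [I-1,I-2,II-1,II-2,II-3,III-1]: 123 consistent
W/I-1 aff ·: Ww|WW
W/I-2 aff ·: Ww|WW
W/II-1 ? I-1×I-2: ww|Ww|WW
W/II-2 ? I-1×I-2: ww|Ww|WW
W/II-3 aff ·: Ww|WW
W/III-1 ? II-2×II-3: ww|Ww|WW
⇒ W over [I-1,I-2,II-1,II-2,II-3,III-1]: 68 consistent

III-1 ∈ {Aa KK WW, Aa KK Ww, Aa KK ww, Aa Kk WW, Aa Kk Ww, Aa Kk ww, Aa kk WW, Aa kk Ww, Aa kk ww}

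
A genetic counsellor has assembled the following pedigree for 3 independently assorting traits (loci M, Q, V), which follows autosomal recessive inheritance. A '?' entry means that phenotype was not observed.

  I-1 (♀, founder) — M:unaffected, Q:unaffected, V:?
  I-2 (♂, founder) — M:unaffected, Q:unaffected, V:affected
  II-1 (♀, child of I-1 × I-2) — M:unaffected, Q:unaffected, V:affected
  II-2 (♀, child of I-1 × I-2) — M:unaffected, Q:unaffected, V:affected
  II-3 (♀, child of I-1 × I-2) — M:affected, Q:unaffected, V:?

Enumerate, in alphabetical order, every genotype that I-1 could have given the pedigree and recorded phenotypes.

I-1 ∈ {Mm QQ Vv, Mm QQ vv, Mm Qq Vv, Mm Qq vv}

M/I-1 un ·: Mm
M/I-2 un ·: Mm
M/II-1 un I-1×I-2: MM|Mm
M/II-2 un I-1×I-2: MM|Mm
M/II-3 aff I-1×I-2: mm
⇒ M over [I-1,I-2,II-1,II-2,II-3]: 4 consistent
Q/I-1 un ·: QQ|Qq
Q/I-2 un ·: QQ|Qq
Q/II-1 un I-1×I-2: QQ|Qq
Q/II-2 un I-1×I-2: QQ|Qq
Q/II-3 un I-1×I-2: QQ|Qq
⇒ Q over [I-1,I-2,II-1,II-2,II-3]: 25 consistent
V/I-1 ? ·: Vv|vv
V/I-2 aff ·: vv
V/II-1 aff I-1×I-2: vv
V/II-2 aff I-1×I-2: vv
V/II-3 ? I-1×I-2: Vv|vv
⇒ V over [I-1,I-2,II-1,II-2,II-3]: 3 consistent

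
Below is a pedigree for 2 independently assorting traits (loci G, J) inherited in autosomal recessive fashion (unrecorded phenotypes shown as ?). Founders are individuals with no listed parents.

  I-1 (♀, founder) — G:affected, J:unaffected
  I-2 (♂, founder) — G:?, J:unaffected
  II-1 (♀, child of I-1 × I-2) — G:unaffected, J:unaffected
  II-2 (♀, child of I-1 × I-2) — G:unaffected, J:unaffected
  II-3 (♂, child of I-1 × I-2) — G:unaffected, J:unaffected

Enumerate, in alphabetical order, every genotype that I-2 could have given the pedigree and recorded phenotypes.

G/I-1 aff ·: gg
G/I-2 ? ·: GG|Gg
G/II-1 un I-1×I-2: Gg
G/II-2 un I-1×I-2: Gg
G/II-3 un I-1×I-2: Gg
⇒ G over [I-1,I-2,II-1,II-2,II-3]: 2 consistent
J/I-1 un ·: JJ|Jj
J/I-2 un ·: JJ|Jj
J/II-1 un I-1×I-2: JJ|Jj
J/II-2 un I-1×I-2: JJ|Jj
J/II-3 un I-1×I-2: JJ|Jj
⇒ J over [I-1,I-2,II-1,II-2,II-3]: 25 consistent

I-2 ∈ {GG JJ, GG Jj, Gg JJ, Gg Jj}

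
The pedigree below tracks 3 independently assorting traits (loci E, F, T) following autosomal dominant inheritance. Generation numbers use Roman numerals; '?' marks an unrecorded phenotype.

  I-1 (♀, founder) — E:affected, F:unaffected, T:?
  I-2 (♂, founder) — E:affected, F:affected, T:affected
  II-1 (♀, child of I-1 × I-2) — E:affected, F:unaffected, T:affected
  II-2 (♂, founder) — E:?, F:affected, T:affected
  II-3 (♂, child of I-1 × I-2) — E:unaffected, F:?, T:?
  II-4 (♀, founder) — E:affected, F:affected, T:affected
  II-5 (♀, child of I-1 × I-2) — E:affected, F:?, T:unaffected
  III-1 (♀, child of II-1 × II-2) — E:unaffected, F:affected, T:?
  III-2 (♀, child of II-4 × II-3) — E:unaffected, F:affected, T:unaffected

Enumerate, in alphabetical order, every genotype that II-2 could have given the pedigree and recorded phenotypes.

E/I-1 aff ·: Ee
E/I-2 aff ·: Ee
E/II-1 aff I-1×I-2: Ee
E/II-2 ? ·: ee|Ee
E/II-3 un I-1×I-2: ee
E/II-4 aff ·: Ee
E/II-5 aff I-1×I-2: Ee|EE
E/III-1 un II-1×II-2: ee
E/III-2 un II-4×II-3: ee
⇒ E over [I-1,I-2,II-1,II-2,II-3,II-4,II-5,III-1,III-2]: 4 consistent
F/I-1 un ·: ff
F/I-2 aff ·: Ff
F/II-1 un I-1×I-2: ff
F/II-2 aff ·: Ff|FF
F/II-3 ? I-1×I-2: ff|Ff
F/II-4 aff ·: Ff|FF
F/II-5 ? I-1×I-2: ff|Ff
F/III-1 aff II-1×II-2: Ff
F/III-2 aff II-4×II-3: Ff|FF
⇒ F over [I-1,I-2,II-1,II-2,II-3,II-4,II-5,III-1,III-2]: 24 consistent
T/I-1 ? ·: tt|Tt
T/I-2 aff ·: Tt
T/II-1 aff I-1×I-2: Tt|TT
T/II-2 aff ·: Tt|TT
T/II-3 ? I-1×I-2: tt|Tt
T/II-4 aff ·: Tt
T/II-5 un I-1×I-2: tt
T/III-1 ? II-1×II-2: tt|Tt|TT
T/III-2 un II-4×II-3: tt
⇒ T over [I-1,I-2,II-1,II-2,II-3,II-4,II-5,III-1,III-2]: 26 consistent

II-2 ∈ {Ee FF TT, Ee FF Tt, Ee Ff TT, Ee Ff Tt, ee FF TT, ee FF Tt, ee Ff TT, ee Ff Tt}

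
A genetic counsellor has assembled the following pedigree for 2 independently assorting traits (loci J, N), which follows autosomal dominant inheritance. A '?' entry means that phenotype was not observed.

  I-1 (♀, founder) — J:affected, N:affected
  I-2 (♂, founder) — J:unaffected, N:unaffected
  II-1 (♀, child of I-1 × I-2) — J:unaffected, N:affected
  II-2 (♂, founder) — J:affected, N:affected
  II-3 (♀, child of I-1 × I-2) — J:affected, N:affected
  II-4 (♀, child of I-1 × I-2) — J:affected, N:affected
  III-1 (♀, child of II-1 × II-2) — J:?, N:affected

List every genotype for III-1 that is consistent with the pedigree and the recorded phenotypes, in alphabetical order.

J/I-1 aff ·: Jj
J/I-2 un ·: jj
J/II-1 un I-1×I-2: jj
J/II-2 aff ·: Jj|JJ
J/II-3 aff I-1×I-2: Jj
J/II-4 aff I-1×I-2: Jj
J/III-1 ? II-1×II-2: jj|Jj
⇒ J over [I-1,I-2,II-1,II-2,II-3,II-4,III-1]: 3 consistent
N/I-1 aff ·: Nn|NN
N/I-2 un ·: nn
N/II-1 aff I-1×I-2: Nn
N/II-2 aff ·: Nn|NN
N/II-3 aff I-1×I-2: Nn
N/II-4 aff I-1×I-2: Nn
N/III-1 aff II-1×II-2: Nn|NN
⇒ N over [I-1,I-2,II-1,II-2,II-3,II-4,III-1]: 8 consistent

III-1 ∈ {Jj NN, Jj Nn, jj NN, jj Nn}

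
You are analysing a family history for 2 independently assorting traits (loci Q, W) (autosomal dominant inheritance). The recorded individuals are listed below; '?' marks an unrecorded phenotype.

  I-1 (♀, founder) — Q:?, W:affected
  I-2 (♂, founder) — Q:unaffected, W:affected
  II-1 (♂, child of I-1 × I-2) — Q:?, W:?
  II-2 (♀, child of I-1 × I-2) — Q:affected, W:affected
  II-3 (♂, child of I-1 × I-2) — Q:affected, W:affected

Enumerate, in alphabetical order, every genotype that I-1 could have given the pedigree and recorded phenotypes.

Q/I-1 ? ·: Qq|QQ
Q/I-2 un ·: qq
Q/II-1 ? I-1×I-2: qq|Qq
Q/II-2 aff I-1×I-2: Qq
Q/II-3 aff I-1×I-2: Qq
⇒ Q over [I-1,I-2,II-1,II-2,II-3]: 3 consistent
W/I-1 aff ·: Ww|WW
W/I-2 aff ·: Ww|WW
W/II-1 ? I-1×I-2: ww|Ww|WW
W/II-2 aff I-1×I-2: Ww|WW
W/II-3 aff I-1×I-2: Ww|WW
⇒ W over [I-1,I-2,II-1,II-2,II-3]: 29 consistent

I-1 ∈ {QQ WW, QQ Ww, Qq WW, Qq Ww}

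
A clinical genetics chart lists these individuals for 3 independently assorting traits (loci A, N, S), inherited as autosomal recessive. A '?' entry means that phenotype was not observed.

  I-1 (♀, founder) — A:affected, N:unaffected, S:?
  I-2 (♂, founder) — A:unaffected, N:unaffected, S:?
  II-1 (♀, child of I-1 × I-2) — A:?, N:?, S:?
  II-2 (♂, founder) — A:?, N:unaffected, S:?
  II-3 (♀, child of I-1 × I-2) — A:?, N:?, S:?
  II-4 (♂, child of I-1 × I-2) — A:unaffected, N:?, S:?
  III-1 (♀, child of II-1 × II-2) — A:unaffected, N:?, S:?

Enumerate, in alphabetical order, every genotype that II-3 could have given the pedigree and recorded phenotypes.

II-3 ∈ {Aa NN SS, Aa NN Ss, Aa NN ss, Aa Nn SS, Aa Nn Ss, Aa Nn ss, Aa nn SS, Aa nn Ss, Aa nn ss, aa NN SS, aa NN Ss, aa NN ss, aa Nn SS, aa Nn Ss, aa Nn ss, aa nn SS, aa nn Ss, aa nn ss}

A/I-1 aff ·: aa
A/I-2 un ·: AA|Aa
A/II-1 ? I-1×I-2: Aa|aa
A/II-2 ? ·: AA|Aa|aa
A/II-3 ? I-1×I-2: Aa|aa
A/II-4 un I-1×I-2: Aa
A/III-1 un II-1×II-2: AA|Aa
⇒ A over [I-1,I-2,II-1,II-2,II-3,II-4,III-1]: 19 consistent
N/I-1 un ·: NN|Nn
N/I-2 un ·: NN|Nn
N/II-1 ? I-1×I-2: NN|Nn|nn
N/II-2 un ·: NN|Nn
N/II-3 ? I-1×I-2: NN|Nn|nn
N/II-4 ? I-1×I-2: NN|Nn|nn
N/III-1 ? II-1×II-2: NN|Nn|nn
⇒ N over [I-1,I-2,II-1,II-2,II-3,II-4,III-1]: 166 consistent
S/I-1 ? ·: SS|Ss|ss
S/I-2 ? ·: SS|Ss|ss
S/II-1 ? I-1×I-2: SS|Ss|ss
S/II-2 ? ·: SS|Ss|ss
S/II-3 ? I-1×I-2: SS|Ss|ss
S/II-4 ? I-1×I-2: SS|Ss|ss
S/III-1 ? II-1×II-2: SS|Ss|ss
⇒ S over [I-1,I-2,II-1,II-2,II-3,II-4,III-1]: 333 consistent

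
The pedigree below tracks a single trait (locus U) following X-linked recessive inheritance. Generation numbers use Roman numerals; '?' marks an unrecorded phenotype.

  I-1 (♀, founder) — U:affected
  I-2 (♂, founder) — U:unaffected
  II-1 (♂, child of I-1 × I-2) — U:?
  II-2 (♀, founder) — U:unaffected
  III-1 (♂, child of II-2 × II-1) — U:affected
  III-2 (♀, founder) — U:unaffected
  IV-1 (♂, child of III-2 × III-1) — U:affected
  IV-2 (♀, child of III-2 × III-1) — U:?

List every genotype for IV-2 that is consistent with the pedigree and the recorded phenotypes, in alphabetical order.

IV-2 ∈ {X^UX^u, X^uX^u}

U/I-1 aff ·: X^uX^u
U/I-2 un ·: X^UY
U/II-1 ? I-1×I-2: X^uY
U/II-2 un ·: X^UX^u
U/III-1 aff II-2×II-1: X^uY
U/III-2 un ·: X^UX^u
U/IV-1 aff III-2×III-1: X^uY
U/IV-2 ? III-2×III-1: X^UX^u|X^uX^u
⇒ U over [I-1,I-2,II-1,II-2,III-1,III-2,IV-1,IV-2]: 2 consistent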